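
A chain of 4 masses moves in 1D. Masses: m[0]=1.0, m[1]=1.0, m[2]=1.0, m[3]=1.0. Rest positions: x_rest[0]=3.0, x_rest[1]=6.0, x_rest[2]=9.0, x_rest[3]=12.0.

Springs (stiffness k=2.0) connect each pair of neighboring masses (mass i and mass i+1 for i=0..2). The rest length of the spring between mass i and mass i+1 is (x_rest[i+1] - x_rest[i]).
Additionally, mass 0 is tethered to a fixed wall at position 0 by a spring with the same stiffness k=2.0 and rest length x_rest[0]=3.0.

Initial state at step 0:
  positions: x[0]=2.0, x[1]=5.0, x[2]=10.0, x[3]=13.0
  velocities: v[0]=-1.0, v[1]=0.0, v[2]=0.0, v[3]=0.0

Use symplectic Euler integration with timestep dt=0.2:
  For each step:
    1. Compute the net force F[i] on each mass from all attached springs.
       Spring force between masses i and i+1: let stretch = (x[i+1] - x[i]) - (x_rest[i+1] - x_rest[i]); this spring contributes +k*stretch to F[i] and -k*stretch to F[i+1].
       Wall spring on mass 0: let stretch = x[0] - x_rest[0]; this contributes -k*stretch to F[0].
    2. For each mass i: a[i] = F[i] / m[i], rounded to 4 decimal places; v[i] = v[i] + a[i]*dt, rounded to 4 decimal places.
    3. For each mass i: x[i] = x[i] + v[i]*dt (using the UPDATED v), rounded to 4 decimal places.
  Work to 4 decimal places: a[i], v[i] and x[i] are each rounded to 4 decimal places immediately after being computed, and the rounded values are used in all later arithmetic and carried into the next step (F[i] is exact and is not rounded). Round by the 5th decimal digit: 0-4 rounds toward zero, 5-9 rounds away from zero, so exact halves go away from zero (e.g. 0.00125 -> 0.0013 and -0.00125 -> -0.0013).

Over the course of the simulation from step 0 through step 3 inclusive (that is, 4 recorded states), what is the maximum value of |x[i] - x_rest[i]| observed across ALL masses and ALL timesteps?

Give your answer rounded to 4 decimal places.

Answer: 1.1280

Derivation:
Step 0: x=[2.0000 5.0000 10.0000 13.0000] v=[-1.0000 0.0000 0.0000 0.0000]
Step 1: x=[1.8800 5.1600 9.8400 13.0000] v=[-0.6000 0.8000 -0.8000 0.0000]
Step 2: x=[1.8720 5.4320 9.5584 12.9872] v=[-0.0400 1.3600 -1.4080 -0.0640]
Step 3: x=[1.9990 5.7493 9.2210 12.9401] v=[0.6352 1.5866 -1.6870 -0.2355]
Max displacement = 1.1280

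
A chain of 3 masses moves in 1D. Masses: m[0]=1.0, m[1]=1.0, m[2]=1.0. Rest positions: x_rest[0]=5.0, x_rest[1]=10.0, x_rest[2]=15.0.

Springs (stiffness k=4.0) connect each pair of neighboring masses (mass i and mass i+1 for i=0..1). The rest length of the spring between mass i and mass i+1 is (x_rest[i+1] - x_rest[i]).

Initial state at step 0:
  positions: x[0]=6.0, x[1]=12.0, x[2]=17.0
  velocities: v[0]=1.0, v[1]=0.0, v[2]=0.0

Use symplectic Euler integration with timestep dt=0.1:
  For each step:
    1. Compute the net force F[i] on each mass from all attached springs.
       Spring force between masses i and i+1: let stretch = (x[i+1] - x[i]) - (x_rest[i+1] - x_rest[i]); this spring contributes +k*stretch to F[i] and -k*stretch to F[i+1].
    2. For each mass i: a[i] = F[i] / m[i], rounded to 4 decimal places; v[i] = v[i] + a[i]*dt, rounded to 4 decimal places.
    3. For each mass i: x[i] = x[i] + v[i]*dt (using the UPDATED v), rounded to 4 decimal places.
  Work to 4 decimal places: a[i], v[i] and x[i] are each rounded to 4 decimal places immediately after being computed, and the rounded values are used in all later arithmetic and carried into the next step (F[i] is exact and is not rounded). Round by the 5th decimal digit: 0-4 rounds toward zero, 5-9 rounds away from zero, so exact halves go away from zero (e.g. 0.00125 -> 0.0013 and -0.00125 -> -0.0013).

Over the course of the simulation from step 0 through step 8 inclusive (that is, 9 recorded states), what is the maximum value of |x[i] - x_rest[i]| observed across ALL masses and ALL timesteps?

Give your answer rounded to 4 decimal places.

Answer: 2.4341

Derivation:
Step 0: x=[6.0000 12.0000 17.0000] v=[1.0000 0.0000 0.0000]
Step 1: x=[6.1400 11.9600 17.0000] v=[1.4000 -0.4000 0.0000]
Step 2: x=[6.3128 11.8888 16.9984] v=[1.7280 -0.7120 -0.0160]
Step 3: x=[6.5086 11.7989 16.9924] v=[1.9584 -0.8986 -0.0598]
Step 4: x=[6.7161 11.7052 16.9787] v=[2.0745 -0.9373 -0.1372]
Step 5: x=[6.9231 11.6229 16.9540] v=[2.0701 -0.8235 -0.2466]
Step 6: x=[7.1181 11.5658 16.9161] v=[1.9500 -0.5710 -0.3790]
Step 7: x=[7.2910 11.5448 16.8642] v=[1.7291 -0.2100 -0.5191]
Step 8: x=[7.4341 11.5664 16.7995] v=[1.4306 0.2162 -0.6469]
Max displacement = 2.4341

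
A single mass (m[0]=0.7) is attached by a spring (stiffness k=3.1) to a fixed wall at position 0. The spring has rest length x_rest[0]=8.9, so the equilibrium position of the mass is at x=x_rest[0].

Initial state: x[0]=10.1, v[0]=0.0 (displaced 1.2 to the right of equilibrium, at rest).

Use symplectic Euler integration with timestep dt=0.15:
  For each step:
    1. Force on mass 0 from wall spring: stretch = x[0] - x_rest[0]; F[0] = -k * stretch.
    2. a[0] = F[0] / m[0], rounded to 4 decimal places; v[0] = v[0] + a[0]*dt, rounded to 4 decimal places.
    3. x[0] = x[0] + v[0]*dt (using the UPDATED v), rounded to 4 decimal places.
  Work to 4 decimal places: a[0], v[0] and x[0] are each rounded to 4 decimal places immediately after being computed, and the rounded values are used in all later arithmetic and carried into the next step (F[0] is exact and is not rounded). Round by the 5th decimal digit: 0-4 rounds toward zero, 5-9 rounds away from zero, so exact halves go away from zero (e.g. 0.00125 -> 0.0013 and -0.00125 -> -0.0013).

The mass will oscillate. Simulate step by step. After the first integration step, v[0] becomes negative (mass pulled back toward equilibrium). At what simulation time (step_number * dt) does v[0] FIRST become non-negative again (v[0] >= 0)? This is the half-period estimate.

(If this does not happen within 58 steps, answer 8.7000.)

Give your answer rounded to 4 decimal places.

Answer: 1.5000

Derivation:
Step 0: x=[10.1000] v=[0.0000]
Step 1: x=[9.9804] v=[-0.7971]
Step 2: x=[9.7532] v=[-1.5148]
Step 3: x=[9.4410] v=[-2.0816]
Step 4: x=[9.0749] v=[-2.4410]
Step 5: x=[8.6913] v=[-2.5572]
Step 6: x=[8.3285] v=[-2.4186]
Step 7: x=[8.0227] v=[-2.0390]
Step 8: x=[7.8043] v=[-1.4562]
Step 9: x=[7.6951] v=[-0.7283]
Step 10: x=[7.7059] v=[0.0721]
First v>=0 after going negative at step 10, time=1.5000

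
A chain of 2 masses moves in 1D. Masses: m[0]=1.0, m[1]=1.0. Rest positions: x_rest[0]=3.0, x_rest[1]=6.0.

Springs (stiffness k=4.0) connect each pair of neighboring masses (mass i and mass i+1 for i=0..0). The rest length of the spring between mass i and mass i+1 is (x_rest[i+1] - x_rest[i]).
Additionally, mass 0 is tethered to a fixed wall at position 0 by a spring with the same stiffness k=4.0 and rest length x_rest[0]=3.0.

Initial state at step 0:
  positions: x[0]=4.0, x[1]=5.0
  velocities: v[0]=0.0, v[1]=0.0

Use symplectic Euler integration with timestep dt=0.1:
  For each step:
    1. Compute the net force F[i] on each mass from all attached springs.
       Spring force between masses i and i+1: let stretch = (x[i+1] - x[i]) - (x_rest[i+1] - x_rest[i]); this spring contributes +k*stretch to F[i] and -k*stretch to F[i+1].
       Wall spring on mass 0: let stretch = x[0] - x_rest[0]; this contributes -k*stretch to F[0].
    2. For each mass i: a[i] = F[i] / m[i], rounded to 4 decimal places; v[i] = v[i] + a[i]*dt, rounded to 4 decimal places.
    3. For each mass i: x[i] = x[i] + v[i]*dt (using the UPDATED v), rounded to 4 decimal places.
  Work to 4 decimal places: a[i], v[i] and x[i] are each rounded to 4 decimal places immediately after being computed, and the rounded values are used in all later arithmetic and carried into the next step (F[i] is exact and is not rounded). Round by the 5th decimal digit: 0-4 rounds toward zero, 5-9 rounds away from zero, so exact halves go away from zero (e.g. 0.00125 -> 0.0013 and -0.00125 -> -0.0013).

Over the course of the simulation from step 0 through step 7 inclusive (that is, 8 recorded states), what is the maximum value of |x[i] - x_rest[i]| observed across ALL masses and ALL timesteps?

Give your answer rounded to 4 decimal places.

Answer: 1.0072

Derivation:
Step 0: x=[4.0000 5.0000] v=[0.0000 0.0000]
Step 1: x=[3.8800 5.0800] v=[-1.2000 0.8000]
Step 2: x=[3.6528 5.2320] v=[-2.2720 1.5200]
Step 3: x=[3.3427 5.4408] v=[-3.1014 2.0883]
Step 4: x=[2.9828 5.6857] v=[-3.5992 2.4491]
Step 5: x=[2.6117 5.9425] v=[-3.7112 2.5679]
Step 6: x=[2.2693 6.1861] v=[-3.4236 2.4356]
Step 7: x=[1.9928 6.3930] v=[-2.7646 2.0689]
Max displacement = 1.0072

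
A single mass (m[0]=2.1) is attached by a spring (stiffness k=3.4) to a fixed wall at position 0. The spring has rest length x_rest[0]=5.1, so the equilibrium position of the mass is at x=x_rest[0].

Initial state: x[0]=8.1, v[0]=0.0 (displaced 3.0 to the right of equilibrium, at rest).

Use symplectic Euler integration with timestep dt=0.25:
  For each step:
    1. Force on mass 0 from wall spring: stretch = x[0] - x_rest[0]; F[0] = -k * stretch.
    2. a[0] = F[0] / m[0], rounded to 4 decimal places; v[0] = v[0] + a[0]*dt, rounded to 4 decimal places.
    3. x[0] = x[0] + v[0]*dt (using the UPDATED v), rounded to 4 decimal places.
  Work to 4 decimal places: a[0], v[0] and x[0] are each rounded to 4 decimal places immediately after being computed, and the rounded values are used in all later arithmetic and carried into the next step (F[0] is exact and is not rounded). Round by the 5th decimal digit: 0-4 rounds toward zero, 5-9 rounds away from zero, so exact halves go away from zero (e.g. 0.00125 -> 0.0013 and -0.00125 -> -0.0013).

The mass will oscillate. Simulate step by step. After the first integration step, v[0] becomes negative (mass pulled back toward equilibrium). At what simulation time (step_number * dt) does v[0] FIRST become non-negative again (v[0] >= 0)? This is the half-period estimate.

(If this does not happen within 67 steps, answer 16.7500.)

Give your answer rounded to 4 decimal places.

Answer: 2.5000

Derivation:
Step 0: x=[8.1000] v=[0.0000]
Step 1: x=[7.7964] v=[-1.2143]
Step 2: x=[7.2200] v=[-2.3057]
Step 3: x=[6.4291] v=[-3.1638]
Step 4: x=[5.5037] v=[-3.7018]
Step 5: x=[4.5374] v=[-3.8652]
Step 6: x=[3.6280] v=[-3.6375]
Step 7: x=[2.8676] v=[-3.0417]
Step 8: x=[2.3331] v=[-2.1381]
Step 9: x=[2.0786] v=[-1.0182]
Step 10: x=[2.1298] v=[0.2048]
First v>=0 after going negative at step 10, time=2.5000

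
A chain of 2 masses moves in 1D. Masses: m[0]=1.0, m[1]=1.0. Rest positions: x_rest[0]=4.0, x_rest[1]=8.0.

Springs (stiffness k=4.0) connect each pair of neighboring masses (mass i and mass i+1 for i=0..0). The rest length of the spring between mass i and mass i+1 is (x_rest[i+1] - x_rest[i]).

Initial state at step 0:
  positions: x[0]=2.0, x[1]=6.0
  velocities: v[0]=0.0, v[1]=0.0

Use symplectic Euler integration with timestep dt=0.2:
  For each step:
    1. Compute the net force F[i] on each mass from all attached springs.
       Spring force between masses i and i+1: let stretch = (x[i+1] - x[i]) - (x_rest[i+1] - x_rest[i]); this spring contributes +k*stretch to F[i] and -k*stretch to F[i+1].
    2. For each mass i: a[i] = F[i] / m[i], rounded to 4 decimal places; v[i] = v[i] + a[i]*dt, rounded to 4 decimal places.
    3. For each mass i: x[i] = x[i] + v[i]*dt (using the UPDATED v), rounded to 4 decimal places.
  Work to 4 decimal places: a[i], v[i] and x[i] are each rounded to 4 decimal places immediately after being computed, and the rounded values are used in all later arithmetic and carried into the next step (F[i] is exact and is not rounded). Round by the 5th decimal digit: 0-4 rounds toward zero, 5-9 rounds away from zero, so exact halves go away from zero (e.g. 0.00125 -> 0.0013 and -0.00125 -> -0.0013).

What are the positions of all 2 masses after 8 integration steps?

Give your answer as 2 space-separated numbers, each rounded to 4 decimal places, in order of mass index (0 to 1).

Answer: 2.0000 6.0000

Derivation:
Step 0: x=[2.0000 6.0000] v=[0.0000 0.0000]
Step 1: x=[2.0000 6.0000] v=[0.0000 0.0000]
Step 2: x=[2.0000 6.0000] v=[0.0000 0.0000]
Step 3: x=[2.0000 6.0000] v=[0.0000 0.0000]
Step 4: x=[2.0000 6.0000] v=[0.0000 0.0000]
Step 5: x=[2.0000 6.0000] v=[0.0000 0.0000]
Step 6: x=[2.0000 6.0000] v=[0.0000 0.0000]
Step 7: x=[2.0000 6.0000] v=[0.0000 0.0000]
Step 8: x=[2.0000 6.0000] v=[0.0000 0.0000]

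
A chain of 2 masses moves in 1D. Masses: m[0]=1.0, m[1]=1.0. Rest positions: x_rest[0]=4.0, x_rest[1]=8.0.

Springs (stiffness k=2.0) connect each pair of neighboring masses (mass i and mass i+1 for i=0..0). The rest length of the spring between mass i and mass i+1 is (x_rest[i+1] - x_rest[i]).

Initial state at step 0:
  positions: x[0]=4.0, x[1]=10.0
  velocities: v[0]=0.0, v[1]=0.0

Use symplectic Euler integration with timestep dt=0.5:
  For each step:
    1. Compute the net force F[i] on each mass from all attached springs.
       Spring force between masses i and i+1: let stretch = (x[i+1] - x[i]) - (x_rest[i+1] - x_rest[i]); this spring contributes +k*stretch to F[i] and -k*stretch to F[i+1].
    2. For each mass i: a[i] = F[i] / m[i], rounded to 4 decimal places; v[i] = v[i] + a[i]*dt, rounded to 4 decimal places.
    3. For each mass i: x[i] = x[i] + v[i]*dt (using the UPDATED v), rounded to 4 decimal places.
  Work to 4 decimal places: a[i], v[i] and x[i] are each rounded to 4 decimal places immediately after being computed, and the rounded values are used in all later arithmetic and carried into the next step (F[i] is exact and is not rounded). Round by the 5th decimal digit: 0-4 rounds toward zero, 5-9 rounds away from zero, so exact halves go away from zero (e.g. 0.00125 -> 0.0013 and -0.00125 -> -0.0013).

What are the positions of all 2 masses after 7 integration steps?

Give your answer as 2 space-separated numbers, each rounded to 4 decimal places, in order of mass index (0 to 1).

Answer: 5.0000 9.0000

Derivation:
Step 0: x=[4.0000 10.0000] v=[0.0000 0.0000]
Step 1: x=[5.0000 9.0000] v=[2.0000 -2.0000]
Step 2: x=[6.0000 8.0000] v=[2.0000 -2.0000]
Step 3: x=[6.0000 8.0000] v=[0.0000 0.0000]
Step 4: x=[5.0000 9.0000] v=[-2.0000 2.0000]
Step 5: x=[4.0000 10.0000] v=[-2.0000 2.0000]
Step 6: x=[4.0000 10.0000] v=[0.0000 0.0000]
Step 7: x=[5.0000 9.0000] v=[2.0000 -2.0000]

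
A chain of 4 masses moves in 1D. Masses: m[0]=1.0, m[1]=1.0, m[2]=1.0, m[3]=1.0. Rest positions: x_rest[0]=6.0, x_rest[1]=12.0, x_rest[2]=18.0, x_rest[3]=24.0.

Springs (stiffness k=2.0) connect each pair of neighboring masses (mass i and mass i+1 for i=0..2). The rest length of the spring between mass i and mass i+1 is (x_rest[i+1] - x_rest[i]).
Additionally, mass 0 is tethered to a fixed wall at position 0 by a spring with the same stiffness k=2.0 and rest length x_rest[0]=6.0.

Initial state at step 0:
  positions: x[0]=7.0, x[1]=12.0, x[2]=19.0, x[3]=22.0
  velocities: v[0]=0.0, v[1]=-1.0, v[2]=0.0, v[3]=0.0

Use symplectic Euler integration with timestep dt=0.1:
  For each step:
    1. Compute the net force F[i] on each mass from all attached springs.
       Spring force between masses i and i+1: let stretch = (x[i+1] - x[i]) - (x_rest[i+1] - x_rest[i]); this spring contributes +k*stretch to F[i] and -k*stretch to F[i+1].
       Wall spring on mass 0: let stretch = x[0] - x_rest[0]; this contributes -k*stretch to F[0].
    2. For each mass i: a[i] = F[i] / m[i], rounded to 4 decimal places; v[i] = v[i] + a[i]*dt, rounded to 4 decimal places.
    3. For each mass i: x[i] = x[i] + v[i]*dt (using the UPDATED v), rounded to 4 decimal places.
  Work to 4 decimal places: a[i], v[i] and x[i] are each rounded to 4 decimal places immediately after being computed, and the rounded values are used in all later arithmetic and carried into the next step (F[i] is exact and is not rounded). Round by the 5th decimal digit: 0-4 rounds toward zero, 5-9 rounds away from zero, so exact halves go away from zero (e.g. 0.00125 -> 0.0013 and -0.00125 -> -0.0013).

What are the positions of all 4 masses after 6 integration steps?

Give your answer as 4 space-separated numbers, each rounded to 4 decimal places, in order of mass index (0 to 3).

Step 0: x=[7.0000 12.0000 19.0000 22.0000] v=[0.0000 -1.0000 0.0000 0.0000]
Step 1: x=[6.9600 11.9400 18.9200 22.0600] v=[-0.4000 -0.6000 -0.8000 0.6000]
Step 2: x=[6.8804 11.9200 18.7632 22.1772] v=[-0.7960 -0.2000 -1.5680 1.1720]
Step 3: x=[6.7640 11.9361 18.5378 22.3461] v=[-1.1642 0.1607 -2.2538 1.6892]
Step 4: x=[6.6157 11.9808 18.2566 22.5589] v=[-1.4826 0.4466 -2.8125 2.1275]
Step 5: x=[6.4424 12.0437 17.9359 22.8056] v=[-1.7327 0.6287 -3.2072 2.4670]
Step 6: x=[6.2523 12.1124 17.5947 23.0749] v=[-1.9009 0.6869 -3.4117 2.6931]

Answer: 6.2523 12.1124 17.5947 23.0749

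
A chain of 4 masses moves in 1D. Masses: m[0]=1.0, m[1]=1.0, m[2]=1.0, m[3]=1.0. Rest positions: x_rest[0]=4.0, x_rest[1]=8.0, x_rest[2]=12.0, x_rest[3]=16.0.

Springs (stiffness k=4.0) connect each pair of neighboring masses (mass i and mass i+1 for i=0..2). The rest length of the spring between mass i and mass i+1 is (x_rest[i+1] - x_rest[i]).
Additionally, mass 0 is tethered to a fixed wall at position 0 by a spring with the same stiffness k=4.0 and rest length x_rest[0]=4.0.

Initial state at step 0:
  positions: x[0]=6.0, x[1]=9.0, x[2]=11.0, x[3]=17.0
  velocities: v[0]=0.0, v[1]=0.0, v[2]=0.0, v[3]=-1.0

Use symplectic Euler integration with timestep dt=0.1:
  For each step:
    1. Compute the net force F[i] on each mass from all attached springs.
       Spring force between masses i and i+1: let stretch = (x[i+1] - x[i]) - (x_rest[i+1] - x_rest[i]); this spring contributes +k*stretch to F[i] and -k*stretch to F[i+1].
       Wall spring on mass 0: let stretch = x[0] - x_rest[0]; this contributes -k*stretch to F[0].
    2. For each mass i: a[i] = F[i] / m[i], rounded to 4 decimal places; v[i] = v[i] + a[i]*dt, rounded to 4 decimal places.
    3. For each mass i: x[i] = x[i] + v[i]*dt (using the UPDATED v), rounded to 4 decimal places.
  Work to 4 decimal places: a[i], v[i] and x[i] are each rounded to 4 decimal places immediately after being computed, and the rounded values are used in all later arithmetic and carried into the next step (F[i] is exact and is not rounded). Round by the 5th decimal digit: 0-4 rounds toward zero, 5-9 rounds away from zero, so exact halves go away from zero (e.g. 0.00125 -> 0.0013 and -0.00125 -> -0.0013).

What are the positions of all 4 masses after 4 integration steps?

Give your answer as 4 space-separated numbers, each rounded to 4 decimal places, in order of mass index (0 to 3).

Answer: 4.9169 8.6659 12.3125 15.9746

Derivation:
Step 0: x=[6.0000 9.0000 11.0000 17.0000] v=[0.0000 0.0000 0.0000 -1.0000]
Step 1: x=[5.8800 8.9600 11.1600 16.8200] v=[-1.2000 -0.4000 1.6000 -1.8000]
Step 2: x=[5.6480 8.8848 11.4584 16.5736] v=[-2.3200 -0.7520 2.9840 -2.4640]
Step 3: x=[5.3196 8.7831 11.8585 16.2826] v=[-3.2845 -1.0173 4.0006 -2.9101]
Step 4: x=[4.9169 8.6659 12.3125 15.9746] v=[-4.0269 -1.1725 4.5401 -3.0797]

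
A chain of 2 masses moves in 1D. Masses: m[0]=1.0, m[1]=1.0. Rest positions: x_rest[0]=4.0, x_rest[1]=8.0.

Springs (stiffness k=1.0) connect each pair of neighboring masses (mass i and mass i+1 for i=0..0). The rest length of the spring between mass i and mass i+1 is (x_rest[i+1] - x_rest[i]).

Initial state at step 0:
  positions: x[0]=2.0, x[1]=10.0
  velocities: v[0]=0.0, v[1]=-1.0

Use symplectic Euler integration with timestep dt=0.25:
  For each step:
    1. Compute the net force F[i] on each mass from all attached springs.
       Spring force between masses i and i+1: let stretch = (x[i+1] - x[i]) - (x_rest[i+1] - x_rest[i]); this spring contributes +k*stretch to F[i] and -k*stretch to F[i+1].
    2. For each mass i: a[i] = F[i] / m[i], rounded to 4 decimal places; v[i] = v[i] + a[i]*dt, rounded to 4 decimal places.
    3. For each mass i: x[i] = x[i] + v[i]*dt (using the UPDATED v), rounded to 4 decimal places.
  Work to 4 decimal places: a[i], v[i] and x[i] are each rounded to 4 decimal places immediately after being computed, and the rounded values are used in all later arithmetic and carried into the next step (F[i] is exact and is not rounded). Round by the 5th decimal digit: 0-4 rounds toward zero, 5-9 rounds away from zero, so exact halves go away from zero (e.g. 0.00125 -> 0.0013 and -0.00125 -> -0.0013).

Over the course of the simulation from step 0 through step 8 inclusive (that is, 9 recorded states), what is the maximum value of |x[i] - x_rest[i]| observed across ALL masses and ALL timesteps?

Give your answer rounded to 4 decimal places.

Answer: 3.1228

Derivation:
Step 0: x=[2.0000 10.0000] v=[0.0000 -1.0000]
Step 1: x=[2.2500 9.5000] v=[1.0000 -2.0000]
Step 2: x=[2.7031 8.7969] v=[1.8125 -2.8125]
Step 3: x=[3.2871 7.9629] v=[2.3360 -3.3360]
Step 4: x=[3.9134 7.0867] v=[2.5050 -3.5050]
Step 5: x=[4.4880 6.2621] v=[2.2983 -3.2983]
Step 6: x=[4.9235 5.5767] v=[1.7418 -2.7418]
Step 7: x=[5.1498 5.1004] v=[0.9051 -1.9051]
Step 8: x=[5.1230 4.8772] v=[-0.1073 -0.8928]
Max displacement = 3.1228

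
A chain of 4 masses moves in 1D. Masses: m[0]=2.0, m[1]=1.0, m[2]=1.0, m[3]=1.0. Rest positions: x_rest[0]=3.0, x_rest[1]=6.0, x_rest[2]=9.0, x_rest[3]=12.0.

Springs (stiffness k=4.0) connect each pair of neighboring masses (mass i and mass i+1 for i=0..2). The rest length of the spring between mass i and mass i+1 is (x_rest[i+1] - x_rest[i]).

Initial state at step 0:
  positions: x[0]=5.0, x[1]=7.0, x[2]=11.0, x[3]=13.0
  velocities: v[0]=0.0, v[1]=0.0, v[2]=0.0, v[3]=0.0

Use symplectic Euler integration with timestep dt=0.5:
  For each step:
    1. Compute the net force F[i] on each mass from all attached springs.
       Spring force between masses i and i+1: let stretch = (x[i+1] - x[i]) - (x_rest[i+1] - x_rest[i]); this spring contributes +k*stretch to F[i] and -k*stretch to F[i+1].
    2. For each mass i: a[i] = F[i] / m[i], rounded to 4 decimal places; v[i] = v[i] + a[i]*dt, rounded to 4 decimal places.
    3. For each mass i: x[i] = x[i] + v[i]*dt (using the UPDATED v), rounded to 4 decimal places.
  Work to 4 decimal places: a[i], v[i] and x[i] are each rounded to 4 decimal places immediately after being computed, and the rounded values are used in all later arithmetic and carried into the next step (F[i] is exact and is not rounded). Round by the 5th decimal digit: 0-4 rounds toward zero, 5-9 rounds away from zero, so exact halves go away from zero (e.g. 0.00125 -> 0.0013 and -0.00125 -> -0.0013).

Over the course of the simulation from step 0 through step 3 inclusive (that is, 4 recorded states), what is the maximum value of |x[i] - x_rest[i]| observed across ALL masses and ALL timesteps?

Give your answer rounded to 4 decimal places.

Step 0: x=[5.0000 7.0000 11.0000 13.0000] v=[0.0000 0.0000 0.0000 0.0000]
Step 1: x=[4.5000 9.0000 9.0000 14.0000] v=[-1.0000 4.0000 -4.0000 2.0000]
Step 2: x=[4.7500 6.5000 12.0000 13.0000] v=[0.5000 -5.0000 6.0000 -2.0000]
Step 3: x=[4.3750 7.7500 10.5000 14.0000] v=[-0.7500 2.5000 -3.0000 2.0000]
Max displacement = 3.0000

Answer: 3.0000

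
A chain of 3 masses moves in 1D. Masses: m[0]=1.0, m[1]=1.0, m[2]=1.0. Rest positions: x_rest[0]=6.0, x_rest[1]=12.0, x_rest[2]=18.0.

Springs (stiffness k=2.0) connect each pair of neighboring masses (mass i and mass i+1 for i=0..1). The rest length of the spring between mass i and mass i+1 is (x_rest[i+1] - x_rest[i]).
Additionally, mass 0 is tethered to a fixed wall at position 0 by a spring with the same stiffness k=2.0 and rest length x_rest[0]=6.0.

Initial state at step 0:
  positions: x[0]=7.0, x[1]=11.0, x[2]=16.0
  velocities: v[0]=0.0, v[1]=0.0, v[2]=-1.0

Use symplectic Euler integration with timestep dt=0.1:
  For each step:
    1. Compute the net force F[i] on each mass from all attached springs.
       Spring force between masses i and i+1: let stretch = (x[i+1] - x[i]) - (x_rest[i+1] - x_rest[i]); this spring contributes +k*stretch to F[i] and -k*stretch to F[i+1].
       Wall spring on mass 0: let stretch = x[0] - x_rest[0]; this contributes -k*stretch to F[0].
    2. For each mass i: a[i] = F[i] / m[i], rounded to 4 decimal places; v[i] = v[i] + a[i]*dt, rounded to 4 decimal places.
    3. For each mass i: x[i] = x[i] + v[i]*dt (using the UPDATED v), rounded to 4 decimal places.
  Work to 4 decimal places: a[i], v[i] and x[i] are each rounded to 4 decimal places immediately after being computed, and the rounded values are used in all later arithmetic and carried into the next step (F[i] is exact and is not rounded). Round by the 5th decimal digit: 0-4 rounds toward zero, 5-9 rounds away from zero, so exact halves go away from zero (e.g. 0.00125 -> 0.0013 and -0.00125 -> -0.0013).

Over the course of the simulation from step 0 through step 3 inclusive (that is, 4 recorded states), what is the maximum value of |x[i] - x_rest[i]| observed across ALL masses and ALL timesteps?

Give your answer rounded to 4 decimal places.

Step 0: x=[7.0000 11.0000 16.0000] v=[0.0000 0.0000 -1.0000]
Step 1: x=[6.9400 11.0200 15.9200] v=[-0.6000 0.2000 -0.8000]
Step 2: x=[6.8228 11.0564 15.8620] v=[-1.1720 0.3640 -0.5800]
Step 3: x=[6.6538 11.1042 15.8279] v=[-1.6898 0.4784 -0.3411]
Max displacement = 2.1721

Answer: 2.1721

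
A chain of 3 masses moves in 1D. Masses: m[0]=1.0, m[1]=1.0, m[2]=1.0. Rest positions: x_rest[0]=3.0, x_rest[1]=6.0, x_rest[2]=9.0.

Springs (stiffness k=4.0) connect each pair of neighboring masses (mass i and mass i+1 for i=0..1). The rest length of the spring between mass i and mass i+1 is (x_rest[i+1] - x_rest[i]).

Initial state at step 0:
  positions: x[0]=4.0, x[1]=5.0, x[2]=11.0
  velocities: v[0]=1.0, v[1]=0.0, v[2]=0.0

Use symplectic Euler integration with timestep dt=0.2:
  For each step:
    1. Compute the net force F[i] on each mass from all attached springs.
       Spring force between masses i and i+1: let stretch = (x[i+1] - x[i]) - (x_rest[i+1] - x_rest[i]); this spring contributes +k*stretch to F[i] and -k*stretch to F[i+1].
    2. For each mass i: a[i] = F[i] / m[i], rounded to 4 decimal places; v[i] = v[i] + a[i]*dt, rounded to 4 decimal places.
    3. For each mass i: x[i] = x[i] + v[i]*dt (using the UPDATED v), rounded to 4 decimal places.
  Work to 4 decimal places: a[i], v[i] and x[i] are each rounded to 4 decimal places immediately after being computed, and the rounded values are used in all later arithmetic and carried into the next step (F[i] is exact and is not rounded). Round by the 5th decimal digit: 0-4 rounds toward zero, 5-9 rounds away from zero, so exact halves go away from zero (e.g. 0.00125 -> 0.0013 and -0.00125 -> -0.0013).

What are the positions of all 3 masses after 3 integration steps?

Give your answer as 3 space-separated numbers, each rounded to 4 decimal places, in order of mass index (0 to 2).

Answer: 3.3681 8.1770 9.0549

Derivation:
Step 0: x=[4.0000 5.0000 11.0000] v=[1.0000 0.0000 0.0000]
Step 1: x=[3.8800 5.8000 10.5200] v=[-0.6000 4.0000 -2.4000]
Step 2: x=[3.5872 7.0480 9.7648] v=[-1.4640 6.2400 -3.7760]
Step 3: x=[3.3681 8.1770 9.0549] v=[-1.0954 5.6448 -3.5494]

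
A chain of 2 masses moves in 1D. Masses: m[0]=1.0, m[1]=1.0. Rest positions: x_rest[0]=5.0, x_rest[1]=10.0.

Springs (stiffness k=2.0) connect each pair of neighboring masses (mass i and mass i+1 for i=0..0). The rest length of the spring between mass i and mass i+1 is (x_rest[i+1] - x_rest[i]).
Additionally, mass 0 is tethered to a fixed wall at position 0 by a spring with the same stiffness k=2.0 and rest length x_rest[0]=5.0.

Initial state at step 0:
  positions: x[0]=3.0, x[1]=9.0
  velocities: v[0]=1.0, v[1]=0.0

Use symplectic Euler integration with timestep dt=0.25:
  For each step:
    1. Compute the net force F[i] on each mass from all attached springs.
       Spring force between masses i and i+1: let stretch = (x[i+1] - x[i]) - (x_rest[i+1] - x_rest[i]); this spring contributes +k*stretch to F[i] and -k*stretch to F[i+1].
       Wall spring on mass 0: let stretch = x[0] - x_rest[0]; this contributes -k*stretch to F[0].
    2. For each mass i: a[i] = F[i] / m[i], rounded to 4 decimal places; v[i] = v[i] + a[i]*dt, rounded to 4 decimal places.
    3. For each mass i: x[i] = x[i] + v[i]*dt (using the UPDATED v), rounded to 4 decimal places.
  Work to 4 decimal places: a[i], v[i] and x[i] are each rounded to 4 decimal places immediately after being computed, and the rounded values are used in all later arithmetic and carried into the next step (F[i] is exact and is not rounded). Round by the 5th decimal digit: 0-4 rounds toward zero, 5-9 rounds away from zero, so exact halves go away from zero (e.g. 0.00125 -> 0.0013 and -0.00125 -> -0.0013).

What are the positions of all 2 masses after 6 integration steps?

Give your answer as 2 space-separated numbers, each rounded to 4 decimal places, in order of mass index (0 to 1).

Step 0: x=[3.0000 9.0000] v=[1.0000 0.0000]
Step 1: x=[3.6250 8.8750] v=[2.5000 -0.5000]
Step 2: x=[4.4531 8.7188] v=[3.3125 -0.6250]
Step 3: x=[5.2578 8.6543] v=[3.2188 -0.2579]
Step 4: x=[5.8299 8.7903] v=[2.2882 0.5439]
Step 5: x=[6.0433 9.1812] v=[0.8535 1.5637]
Step 6: x=[5.8935 9.8049] v=[-0.5992 2.4948]

Answer: 5.8935 9.8049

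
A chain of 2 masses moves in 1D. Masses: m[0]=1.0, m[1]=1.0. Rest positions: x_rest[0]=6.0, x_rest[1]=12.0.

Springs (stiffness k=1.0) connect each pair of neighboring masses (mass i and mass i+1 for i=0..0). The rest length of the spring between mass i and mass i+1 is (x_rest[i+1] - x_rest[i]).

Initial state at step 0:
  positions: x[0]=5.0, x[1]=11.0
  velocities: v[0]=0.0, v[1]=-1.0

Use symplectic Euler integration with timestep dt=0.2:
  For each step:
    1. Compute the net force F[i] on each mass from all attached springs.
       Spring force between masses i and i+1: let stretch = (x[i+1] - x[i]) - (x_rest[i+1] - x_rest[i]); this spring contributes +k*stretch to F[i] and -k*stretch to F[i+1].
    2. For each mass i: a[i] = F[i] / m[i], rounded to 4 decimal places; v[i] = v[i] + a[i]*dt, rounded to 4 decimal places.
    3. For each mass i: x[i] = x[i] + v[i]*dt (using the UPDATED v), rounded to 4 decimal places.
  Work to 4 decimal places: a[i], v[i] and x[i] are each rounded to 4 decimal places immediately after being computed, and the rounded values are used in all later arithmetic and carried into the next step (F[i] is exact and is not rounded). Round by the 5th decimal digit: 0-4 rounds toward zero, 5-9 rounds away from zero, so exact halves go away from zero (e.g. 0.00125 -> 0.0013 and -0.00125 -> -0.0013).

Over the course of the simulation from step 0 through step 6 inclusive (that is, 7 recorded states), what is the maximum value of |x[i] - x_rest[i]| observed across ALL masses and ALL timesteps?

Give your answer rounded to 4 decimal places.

Answer: 1.9541

Derivation:
Step 0: x=[5.0000 11.0000] v=[0.0000 -1.0000]
Step 1: x=[5.0000 10.8000] v=[0.0000 -1.0000]
Step 2: x=[4.9920 10.6080] v=[-0.0400 -0.9600]
Step 3: x=[4.9686 10.4314] v=[-0.1168 -0.8832]
Step 4: x=[4.9238 10.2762] v=[-0.2242 -0.7758]
Step 5: x=[4.8531 10.1469] v=[-0.3537 -0.6463]
Step 6: x=[4.7541 10.0459] v=[-0.4949 -0.5051]
Max displacement = 1.9541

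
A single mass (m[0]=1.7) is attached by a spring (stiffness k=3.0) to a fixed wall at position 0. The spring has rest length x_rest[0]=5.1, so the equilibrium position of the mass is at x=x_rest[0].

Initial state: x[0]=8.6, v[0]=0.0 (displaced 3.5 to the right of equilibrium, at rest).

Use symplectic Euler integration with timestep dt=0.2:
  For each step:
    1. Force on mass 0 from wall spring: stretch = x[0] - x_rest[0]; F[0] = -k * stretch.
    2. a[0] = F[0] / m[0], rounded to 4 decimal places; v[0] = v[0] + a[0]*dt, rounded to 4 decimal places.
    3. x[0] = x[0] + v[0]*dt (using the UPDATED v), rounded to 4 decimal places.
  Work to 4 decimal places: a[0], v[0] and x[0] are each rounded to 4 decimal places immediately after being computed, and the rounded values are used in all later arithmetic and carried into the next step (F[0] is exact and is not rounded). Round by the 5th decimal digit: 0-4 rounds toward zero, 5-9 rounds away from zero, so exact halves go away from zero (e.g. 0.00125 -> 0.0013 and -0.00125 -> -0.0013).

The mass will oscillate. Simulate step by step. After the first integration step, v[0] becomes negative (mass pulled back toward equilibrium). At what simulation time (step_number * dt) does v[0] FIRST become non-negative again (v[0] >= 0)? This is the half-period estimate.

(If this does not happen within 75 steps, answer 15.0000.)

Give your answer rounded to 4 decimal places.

Answer: 2.4000

Derivation:
Step 0: x=[8.6000] v=[0.0000]
Step 1: x=[8.3529] v=[-1.2353]
Step 2: x=[7.8762] v=[-2.3834]
Step 3: x=[7.2036] v=[-3.3632]
Step 4: x=[6.3825] v=[-4.1056]
Step 5: x=[5.4709] v=[-4.5582]
Step 6: x=[4.5331] v=[-4.6891]
Step 7: x=[3.6353] v=[-4.4890]
Step 8: x=[2.8409] v=[-3.9720]
Step 9: x=[2.2060] v=[-3.1747]
Step 10: x=[1.7753] v=[-2.1533]
Step 11: x=[1.5793] v=[-0.9799]
Step 12: x=[1.6318] v=[0.2627]
First v>=0 after going negative at step 12, time=2.4000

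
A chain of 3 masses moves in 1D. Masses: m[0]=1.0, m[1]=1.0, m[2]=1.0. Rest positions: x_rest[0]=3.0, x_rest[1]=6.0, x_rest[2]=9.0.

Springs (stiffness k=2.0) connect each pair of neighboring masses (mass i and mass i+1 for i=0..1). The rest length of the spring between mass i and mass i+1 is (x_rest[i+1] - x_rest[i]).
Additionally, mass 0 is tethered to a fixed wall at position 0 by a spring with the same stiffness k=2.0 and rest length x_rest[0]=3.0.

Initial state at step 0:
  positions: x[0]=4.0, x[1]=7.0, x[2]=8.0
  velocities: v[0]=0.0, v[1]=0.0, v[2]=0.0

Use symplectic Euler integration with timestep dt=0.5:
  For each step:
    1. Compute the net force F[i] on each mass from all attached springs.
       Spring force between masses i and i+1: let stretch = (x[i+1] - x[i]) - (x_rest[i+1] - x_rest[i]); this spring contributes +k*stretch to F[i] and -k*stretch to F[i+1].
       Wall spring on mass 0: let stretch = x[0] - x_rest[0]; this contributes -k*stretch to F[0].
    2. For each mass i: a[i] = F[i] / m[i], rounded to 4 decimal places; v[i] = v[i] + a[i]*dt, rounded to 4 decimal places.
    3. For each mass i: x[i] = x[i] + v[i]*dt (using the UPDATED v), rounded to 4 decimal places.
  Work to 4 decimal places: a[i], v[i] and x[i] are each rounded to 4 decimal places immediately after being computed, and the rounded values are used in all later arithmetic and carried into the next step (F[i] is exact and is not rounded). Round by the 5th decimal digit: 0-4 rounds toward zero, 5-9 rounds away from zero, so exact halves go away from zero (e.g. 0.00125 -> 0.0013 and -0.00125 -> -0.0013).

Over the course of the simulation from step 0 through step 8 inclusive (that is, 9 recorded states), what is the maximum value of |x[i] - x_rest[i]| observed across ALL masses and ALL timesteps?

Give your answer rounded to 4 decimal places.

Answer: 1.5782

Derivation:
Step 0: x=[4.0000 7.0000 8.0000] v=[0.0000 0.0000 0.0000]
Step 1: x=[3.5000 6.0000 9.0000] v=[-1.0000 -2.0000 2.0000]
Step 2: x=[2.5000 5.2500 10.0000] v=[-2.0000 -1.5000 2.0000]
Step 3: x=[1.6250 5.5000 10.1250] v=[-1.7500 0.5000 0.2500]
Step 4: x=[1.8750 6.1250 9.4375] v=[0.5000 1.2500 -1.3750]
Step 5: x=[3.3125 6.2813 8.5938] v=[2.8750 0.3125 -1.6875]
Step 6: x=[4.5782 6.1094 8.0938] v=[2.5313 -0.3438 -1.0000]
Step 7: x=[4.3204 6.1641 8.1016] v=[-0.5157 0.1094 0.0156]
Step 8: x=[2.8242 6.2657 8.6407] v=[-2.9924 0.2032 1.0781]
Max displacement = 1.5782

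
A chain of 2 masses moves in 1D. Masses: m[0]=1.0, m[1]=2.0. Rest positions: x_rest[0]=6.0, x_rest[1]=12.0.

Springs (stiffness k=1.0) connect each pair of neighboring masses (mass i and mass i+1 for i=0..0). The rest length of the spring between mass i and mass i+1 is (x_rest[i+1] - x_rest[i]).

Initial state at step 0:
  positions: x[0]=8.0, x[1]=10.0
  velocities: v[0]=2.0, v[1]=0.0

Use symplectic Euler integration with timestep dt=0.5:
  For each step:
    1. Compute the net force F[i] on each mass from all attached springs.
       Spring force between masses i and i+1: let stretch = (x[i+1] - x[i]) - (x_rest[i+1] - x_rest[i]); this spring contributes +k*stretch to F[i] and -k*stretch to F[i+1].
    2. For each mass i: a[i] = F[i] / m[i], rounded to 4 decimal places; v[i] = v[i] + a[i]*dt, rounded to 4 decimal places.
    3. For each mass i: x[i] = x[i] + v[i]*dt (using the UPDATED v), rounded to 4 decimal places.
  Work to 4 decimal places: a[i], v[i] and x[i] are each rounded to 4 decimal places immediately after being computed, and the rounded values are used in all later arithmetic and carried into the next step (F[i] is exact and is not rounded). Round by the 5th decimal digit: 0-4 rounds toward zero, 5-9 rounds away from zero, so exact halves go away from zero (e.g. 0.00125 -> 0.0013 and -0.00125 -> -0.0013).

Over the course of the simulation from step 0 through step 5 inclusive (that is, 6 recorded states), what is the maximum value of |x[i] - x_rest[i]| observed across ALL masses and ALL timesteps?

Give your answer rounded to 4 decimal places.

Step 0: x=[8.0000 10.0000] v=[2.0000 0.0000]
Step 1: x=[8.0000 10.5000] v=[0.0000 1.0000]
Step 2: x=[7.1250 11.4375] v=[-1.7500 1.8750]
Step 3: x=[5.8281 12.5860] v=[-2.5938 2.2969]
Step 4: x=[4.7207 13.6397] v=[-2.2149 2.1074]
Step 5: x=[4.3430 14.3286] v=[-0.7554 1.3777]
Max displacement = 2.3286

Answer: 2.3286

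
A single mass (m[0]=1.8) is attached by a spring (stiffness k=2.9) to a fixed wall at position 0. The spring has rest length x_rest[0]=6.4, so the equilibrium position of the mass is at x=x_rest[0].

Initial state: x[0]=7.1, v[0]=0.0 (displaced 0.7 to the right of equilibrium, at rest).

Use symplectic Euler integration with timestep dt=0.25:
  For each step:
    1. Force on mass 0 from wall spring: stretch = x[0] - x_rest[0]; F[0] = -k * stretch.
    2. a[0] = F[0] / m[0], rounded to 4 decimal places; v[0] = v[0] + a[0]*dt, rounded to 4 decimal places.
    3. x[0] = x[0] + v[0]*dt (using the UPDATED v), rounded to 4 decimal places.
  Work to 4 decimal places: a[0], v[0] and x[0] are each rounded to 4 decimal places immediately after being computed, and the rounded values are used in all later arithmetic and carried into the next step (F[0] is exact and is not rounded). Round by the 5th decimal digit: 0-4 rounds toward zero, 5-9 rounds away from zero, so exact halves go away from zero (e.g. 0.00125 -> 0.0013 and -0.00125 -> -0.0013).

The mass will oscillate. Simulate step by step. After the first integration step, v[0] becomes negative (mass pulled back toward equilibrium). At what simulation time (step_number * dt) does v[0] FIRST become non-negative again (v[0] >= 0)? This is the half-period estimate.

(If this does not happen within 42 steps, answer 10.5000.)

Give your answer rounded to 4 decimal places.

Step 0: x=[7.1000] v=[0.0000]
Step 1: x=[7.0295] v=[-0.2820]
Step 2: x=[6.8956] v=[-0.5356]
Step 3: x=[6.7118] v=[-0.7352]
Step 4: x=[6.4966] v=[-0.8608]
Step 5: x=[6.2717] v=[-0.8997]
Step 6: x=[6.0597] v=[-0.8480]
Step 7: x=[5.8820] v=[-0.7109]
Step 8: x=[5.7564] v=[-0.5023]
Step 9: x=[5.6956] v=[-0.2431]
Step 10: x=[5.7058] v=[0.0406]
First v>=0 after going negative at step 10, time=2.5000

Answer: 2.5000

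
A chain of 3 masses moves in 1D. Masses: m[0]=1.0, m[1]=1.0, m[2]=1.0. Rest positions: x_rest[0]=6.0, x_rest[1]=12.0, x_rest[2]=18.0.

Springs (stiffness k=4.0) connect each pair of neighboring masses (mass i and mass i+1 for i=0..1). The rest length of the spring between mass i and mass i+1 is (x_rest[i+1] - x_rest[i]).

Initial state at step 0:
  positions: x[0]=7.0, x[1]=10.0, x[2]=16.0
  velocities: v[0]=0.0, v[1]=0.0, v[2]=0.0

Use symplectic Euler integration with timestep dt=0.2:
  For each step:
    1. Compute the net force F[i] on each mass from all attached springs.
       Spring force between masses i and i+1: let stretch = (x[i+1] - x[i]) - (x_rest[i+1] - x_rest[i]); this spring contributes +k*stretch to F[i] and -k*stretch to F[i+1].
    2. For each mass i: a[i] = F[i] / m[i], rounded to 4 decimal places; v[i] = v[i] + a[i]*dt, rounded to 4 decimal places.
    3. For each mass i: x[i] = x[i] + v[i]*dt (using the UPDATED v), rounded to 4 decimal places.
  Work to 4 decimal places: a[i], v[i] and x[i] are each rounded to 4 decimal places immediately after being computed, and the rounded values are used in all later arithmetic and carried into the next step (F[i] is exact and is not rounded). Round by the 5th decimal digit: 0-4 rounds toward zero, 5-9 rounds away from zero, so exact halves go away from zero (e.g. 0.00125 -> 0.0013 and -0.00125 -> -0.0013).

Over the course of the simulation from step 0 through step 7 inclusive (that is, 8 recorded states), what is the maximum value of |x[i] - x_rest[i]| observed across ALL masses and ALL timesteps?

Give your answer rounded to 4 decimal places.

Answer: 2.3860

Derivation:
Step 0: x=[7.0000 10.0000 16.0000] v=[0.0000 0.0000 0.0000]
Step 1: x=[6.5200 10.4800 16.0000] v=[-2.4000 2.4000 0.0000]
Step 2: x=[5.7136 11.2096 16.0768] v=[-4.0320 3.6480 0.3840]
Step 3: x=[4.8266 11.8386 16.3348] v=[-4.4352 3.1450 1.2902]
Step 4: x=[4.1015 12.0651 16.8334] v=[-3.6256 1.1324 2.4932]
Step 5: x=[3.6906 11.7803 17.5291] v=[-2.0547 -1.4238 3.4786]
Step 6: x=[3.6140 11.1210 18.2650] v=[-0.3829 -3.2965 3.6796]
Step 7: x=[3.7785 10.4036 18.8179] v=[0.8227 -3.5869 2.7644]
Max displacement = 2.3860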